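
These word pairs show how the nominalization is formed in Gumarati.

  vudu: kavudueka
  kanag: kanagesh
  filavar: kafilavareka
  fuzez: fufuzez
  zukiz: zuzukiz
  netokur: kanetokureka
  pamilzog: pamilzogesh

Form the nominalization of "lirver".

kalirvereka

kanag and filavar both have last vowel 'a' yet inflect differently (kanagesh, kafilavareka), so the last vowel is not what conditions the rule; the final letter is.
"lirver" ends in -r. The stems ending in -r (netokur → kanetokureka, filavar → kafilavareka) add ka- … -eka around the stem.
So lirver → kalirvereka.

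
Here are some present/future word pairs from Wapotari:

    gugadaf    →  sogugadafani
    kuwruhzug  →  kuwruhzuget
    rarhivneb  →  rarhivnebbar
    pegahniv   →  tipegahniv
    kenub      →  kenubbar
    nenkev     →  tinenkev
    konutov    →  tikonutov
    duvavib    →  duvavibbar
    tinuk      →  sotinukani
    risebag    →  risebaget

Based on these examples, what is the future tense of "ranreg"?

"ranreg" ends in -g. The stems ending in -g (risebag → risebaget, kuwruhzug → kuwruhzuget) add -et.
The other patterns: stems ending in -v add the prefix ti-; stems ending in -b double the final consonant and add -ar; stems ending in -f or -k add so- … -ani around the stem.
So ranreg → ranreget.

ranreget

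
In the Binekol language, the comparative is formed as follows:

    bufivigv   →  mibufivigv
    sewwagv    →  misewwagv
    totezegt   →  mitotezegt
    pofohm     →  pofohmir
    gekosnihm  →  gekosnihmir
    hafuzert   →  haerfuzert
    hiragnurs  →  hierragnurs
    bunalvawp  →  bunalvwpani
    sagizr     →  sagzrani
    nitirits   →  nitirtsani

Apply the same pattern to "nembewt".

totezegt and hafuzert both end in -t yet inflect differently (mitotezegt, haerfuzert), so the final letter is not what conditions the rule; the second-to-last letter is.
"nembewt" has second-to-last letter 'w'. The one such stem in the data (bunalvawp → bunalvwpani) deletes the last vowel and adds -ani (as do sagizr, nitirits), so the same rule applies.
The other patterns: stems whose second-to-last letter is 'g' add the prefix mi-; stems whose second-to-last letter is 'h' add -ir; stems whose second-to-last letter is 'r' insert -er- after the first vowel.
So nembewt → nembwtani.

nembwtani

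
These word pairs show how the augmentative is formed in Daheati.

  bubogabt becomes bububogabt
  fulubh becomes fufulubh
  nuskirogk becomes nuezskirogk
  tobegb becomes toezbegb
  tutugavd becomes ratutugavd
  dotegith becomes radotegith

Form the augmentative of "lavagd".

"lavagd" has second-to-last letter 'g'. The stems whose second-to-last letter is 'g' (nuskirogk → nuezskirogk, tobegb → toezbegb) insert -ez- after the first vowel.
So lavagd → laezvagd.

laezvagd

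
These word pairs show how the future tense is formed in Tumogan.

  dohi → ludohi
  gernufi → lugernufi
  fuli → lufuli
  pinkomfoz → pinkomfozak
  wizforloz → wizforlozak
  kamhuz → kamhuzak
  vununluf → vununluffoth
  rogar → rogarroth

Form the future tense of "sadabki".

kamhuz and vununluf both have last vowel 'u' yet inflect differently (kamhuzak, vununluffoth), so the last vowel is not what conditions the rule; the final letter is.
"sadabki" ends in -i. The stems ending in -i (dohi → ludohi, gernufi → lugernufi, fuli → lufuli) add the prefix lu-.
So sadabki → lusadabki.

lusadabki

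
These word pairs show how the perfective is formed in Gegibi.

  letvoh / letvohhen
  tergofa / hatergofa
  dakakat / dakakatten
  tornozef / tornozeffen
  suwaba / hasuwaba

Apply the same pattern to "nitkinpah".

dakakat and suwaba both have last vowel 'a' yet inflect differently (dakakatten, hasuwaba), so the last vowel is not what conditions the rule; whether the stem ends in a vowel or a consonant is.
"nitkinpah" ends in a consonant. The stems ending in a consonant (dakakat → dakakatten, letvoh → letvohhen, tornozef → tornozeffen) double the final consonant and add -en.
The other pattern: stems ending in a vowel add the prefix ha-.
So nitkinpah → nitkinpahhen.

nitkinpahhen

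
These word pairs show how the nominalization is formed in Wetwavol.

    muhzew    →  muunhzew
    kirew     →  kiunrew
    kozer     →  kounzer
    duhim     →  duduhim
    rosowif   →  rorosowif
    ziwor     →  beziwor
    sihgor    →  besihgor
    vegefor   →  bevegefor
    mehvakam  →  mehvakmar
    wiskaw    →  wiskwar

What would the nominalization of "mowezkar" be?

mowezkrar

kozer and ziwor both end in -r yet inflect differently (kounzer, beziwor), so the final letter is not what conditions the rule; the last vowel is.
"mowezkar" has last vowel 'a'. The stems whose last vowel is 'a' (mehvakam → mehvakmar, wiskaw → wiskwar) delete the last vowel and add -ar.
The other patterns: stems whose last vowel is 'e' insert -un- after the first vowel; stems whose last vowel is 'i' repeat the first consonant+vowel as a prefix; stems whose last vowel is 'o' add the prefix be-.
So mowezkar → mowezkrar.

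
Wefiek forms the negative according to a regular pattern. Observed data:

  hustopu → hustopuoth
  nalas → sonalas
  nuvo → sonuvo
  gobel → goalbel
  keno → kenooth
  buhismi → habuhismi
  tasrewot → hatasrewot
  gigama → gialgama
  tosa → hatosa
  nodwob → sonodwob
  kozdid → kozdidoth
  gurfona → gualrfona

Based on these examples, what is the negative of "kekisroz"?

"kekisroz" begins with k-. The stems beginning with k- (keno → kenooth, kozdid → kozdidoth) add -oth.
So kekisroz → kekisrozoth.

kekisrozoth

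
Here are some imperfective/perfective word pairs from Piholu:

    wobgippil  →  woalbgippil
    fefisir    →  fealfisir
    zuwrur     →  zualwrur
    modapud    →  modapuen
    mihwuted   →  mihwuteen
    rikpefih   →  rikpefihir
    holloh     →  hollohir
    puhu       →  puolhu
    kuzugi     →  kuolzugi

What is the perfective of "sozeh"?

sozehir

zuwrur and modapud both have last vowel 'u' yet inflect differently (zualwrur, modapuen), so the last vowel is not what conditions the rule; the final letter is.
"sozeh" ends in -h. The stems ending in -h (rikpefih → rikpefihir, holloh → hollohir) add -ir.
The other patterns: stems ending in -l or -r insert -al- after the first vowel; stems ending in -d drop the final letter and add -en; stems ending in -i or -u insert -ol- after the first vowel.
So sozeh → sozehir.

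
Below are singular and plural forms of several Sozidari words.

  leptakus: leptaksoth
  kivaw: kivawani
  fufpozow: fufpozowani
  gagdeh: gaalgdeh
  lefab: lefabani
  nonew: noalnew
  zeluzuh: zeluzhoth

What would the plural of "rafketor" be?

rafketorani

kivaw and nonew both end in -w yet inflect differently (kivawani, noalnew), so the final letter is not what conditions the rule; the last vowel is.
"rafketor" has last vowel 'o'. The one such stem in the data (fufpozow → fufpozowani) adds -ani, so the same rule applies.
So rafketor → rafketorani.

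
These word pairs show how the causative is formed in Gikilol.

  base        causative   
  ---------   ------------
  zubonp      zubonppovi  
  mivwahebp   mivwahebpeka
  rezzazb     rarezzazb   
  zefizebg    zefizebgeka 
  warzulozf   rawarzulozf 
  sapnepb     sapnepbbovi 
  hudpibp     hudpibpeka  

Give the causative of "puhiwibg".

puhiwibgeka

"puhiwibg" has second-to-last letter 'b'. The stems whose second-to-last letter is 'b' (hudpibp → hudpibpeka, zefizebg → zefizebgeka, mivwahebp → mivwahebpeka) add -eka.
The other patterns: stems whose second-to-last letter is 'z' add the prefix ra-; stems whose second-to-last letter is 'n' or 'p' double the final consonant and add -ovi.
So puhiwibg → puhiwibgeka.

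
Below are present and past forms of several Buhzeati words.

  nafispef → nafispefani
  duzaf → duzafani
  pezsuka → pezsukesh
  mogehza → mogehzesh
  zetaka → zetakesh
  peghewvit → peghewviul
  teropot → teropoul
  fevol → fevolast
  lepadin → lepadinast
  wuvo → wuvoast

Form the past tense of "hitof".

hitofani

duzaf and pezsuka both have last vowel 'a' yet inflect differently (duzafani, pezsukesh), so the last vowel is not what conditions the rule; the final letter is.
"hitof" ends in -f. The stems ending in -f (nafispef → nafispefani, duzaf → duzafani) add -ani.
So hitof → hitofani.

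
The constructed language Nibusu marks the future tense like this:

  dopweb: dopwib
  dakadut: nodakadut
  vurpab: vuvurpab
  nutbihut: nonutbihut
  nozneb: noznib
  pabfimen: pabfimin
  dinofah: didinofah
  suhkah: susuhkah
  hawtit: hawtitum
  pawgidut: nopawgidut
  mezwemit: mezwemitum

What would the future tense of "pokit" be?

vurpab and nozneb both end in -b yet inflect differently (vuvurpab, noznib), so the final letter is not what conditions the rule; the last vowel is.
"pokit" has last vowel 'i'. The stems whose last vowel is 'i' (hawtit → hawtitum, mezwemit → mezwemitum) add -um.
So pokit → pokitum.

pokitum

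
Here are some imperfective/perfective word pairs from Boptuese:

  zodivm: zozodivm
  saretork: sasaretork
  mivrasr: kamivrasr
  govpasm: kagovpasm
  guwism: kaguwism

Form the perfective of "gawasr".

kagawasr

govpasm and zodivm both end in -m yet inflect differently (kagovpasm, zozodivm), so the final letter is not what conditions the rule; the second-to-last letter is.
"gawasr" has second-to-last letter 's'. The stems whose second-to-last letter is 's' (mivrasr → kamivrasr, govpasm → kagovpasm, guwism → kaguwism) add the prefix ka-.
So gawasr → kagawasr.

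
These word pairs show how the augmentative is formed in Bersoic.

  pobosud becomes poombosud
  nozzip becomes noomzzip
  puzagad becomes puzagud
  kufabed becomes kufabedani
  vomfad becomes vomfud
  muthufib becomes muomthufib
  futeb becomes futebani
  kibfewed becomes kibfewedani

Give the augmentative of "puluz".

puomluz

kibfewed and puzagad both end in -d yet inflect differently (kibfewedani, puzagud), so the final letter is not what conditions the rule; the last vowel is.
"puluz" has last vowel 'u'. The one such stem in the data (pobosud → poombosud) inserts -om- after the first vowel (as do nozzip, muthufib), so the same rule applies.
The other patterns: stems whose last vowel is 'e' add -ani; stems whose last vowel is 'a' change the last vowel to 'u'.
So puluz → puomluz.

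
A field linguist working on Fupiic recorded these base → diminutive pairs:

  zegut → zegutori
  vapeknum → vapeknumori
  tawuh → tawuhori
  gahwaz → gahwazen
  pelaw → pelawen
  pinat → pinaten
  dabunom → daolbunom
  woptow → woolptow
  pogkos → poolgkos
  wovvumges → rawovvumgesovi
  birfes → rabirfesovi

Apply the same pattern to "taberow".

taolberow

zegut and pinat both end in -t yet inflect differently (zegutori, pinaten), so the final letter is not what conditions the rule; the last vowel is.
"taberow" has last vowel 'o'. The stems whose last vowel is 'o' (dabunom → daolbunom, woptow → woolptow, pogkos → poolgkos) insert -ol- after the first vowel.
So taberow → taolberow.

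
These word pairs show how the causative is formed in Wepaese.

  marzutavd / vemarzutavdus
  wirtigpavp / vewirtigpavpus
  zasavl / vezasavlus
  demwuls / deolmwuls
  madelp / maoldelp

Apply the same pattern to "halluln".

haollluln

wirtigpavp and madelp both end in -p yet inflect differently (vewirtigpavpus, maoldelp), so the final letter is not what conditions the rule; the second-to-last letter is.
"halluln" has second-to-last letter 'l'. The stems whose second-to-last letter is 'l' (demwuls → deolmwuls, madelp → maoldelp) insert -ol- after the first vowel.
The other pattern: stems whose second-to-last letter is 'v' add ve- … -us around the stem.
So halluln → haollluln.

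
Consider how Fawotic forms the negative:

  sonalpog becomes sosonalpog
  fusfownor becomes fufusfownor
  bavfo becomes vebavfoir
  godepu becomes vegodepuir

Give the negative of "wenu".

bavfo and fusfownor both have last vowel 'o' yet inflect differently (vebavfoir, fufusfownor), so the last vowel is not what conditions the rule; whether the stem ends in a vowel or a consonant is.
"wenu" ends in a vowel. The stems ending in a vowel (bavfo → vebavfoir, godepu → vegodepuir) add ve- … -ir around the stem.
The other pattern: stems ending in a consonant repeat the first consonant+vowel as a prefix.
So wenu → vewenuir.

vewenuir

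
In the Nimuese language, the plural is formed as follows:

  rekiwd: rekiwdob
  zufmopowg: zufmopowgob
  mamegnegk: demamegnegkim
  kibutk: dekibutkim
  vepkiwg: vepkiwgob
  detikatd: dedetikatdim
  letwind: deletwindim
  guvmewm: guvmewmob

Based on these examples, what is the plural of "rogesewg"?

rogesewgob

"rogesewg" has second-to-last letter 'w'. The stems whose second-to-last letter is 'w' (zufmopowg → zufmopowgob, vepkiwg → vepkiwgob, rekiwd → rekiwdob) add -ob.
So rogesewg → rogesewgob.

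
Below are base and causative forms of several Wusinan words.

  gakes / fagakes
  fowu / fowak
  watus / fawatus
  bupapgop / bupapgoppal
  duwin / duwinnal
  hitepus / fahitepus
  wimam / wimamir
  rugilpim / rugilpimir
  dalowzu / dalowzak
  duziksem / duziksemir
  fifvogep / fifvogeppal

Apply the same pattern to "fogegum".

fogegumir

fowu and hitepus both have last vowel 'u' yet inflect differently (fowak, fahitepus), so the last vowel is not what conditions the rule; the final letter is.
"fogegum" ends in -m. The stems ending in -m (duziksem → duziksemir, wimam → wimamir, rugilpim → rugilpimir) add -ir.
So fogegum → fogegumir.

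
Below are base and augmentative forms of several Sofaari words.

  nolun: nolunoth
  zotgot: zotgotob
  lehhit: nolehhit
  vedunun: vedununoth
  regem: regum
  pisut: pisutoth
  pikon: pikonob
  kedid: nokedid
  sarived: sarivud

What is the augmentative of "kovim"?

nokovim

pisut and lehhit both end in -t yet inflect differently (pisutoth, nolehhit), so the final letter is not what conditions the rule; the last vowel is.
"kovim" has last vowel 'i'. The stems whose last vowel is 'i' (kedid → nokedid, lehhit → nolehhit) add the prefix no-.
The other patterns: stems whose last vowel is 'u' add -oth; stems whose last vowel is 'e' change the last vowel to 'u'; stems whose last vowel is 'o' add -ob.
So kovim → nokovim.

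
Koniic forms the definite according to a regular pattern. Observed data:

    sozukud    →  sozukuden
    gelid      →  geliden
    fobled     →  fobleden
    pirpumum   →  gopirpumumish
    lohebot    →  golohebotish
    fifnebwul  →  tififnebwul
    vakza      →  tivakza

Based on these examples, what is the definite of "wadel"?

tiwadel

"wadel" ends in -l. The one such stem in the data (fifnebwul → tififnebwul) adds the prefix ti-, so the same rule applies.
The other patterns: stems ending in -d add -en; stems ending in -m or -t add go- … -ish around the stem.
So wadel → tiwadel.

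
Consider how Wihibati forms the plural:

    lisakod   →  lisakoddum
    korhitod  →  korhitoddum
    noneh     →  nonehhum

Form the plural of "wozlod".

wozloddum

Every pair shown (lisakod → lisakoddum, korhitod → korhitoddum, noneh → nonehhum) follows the same rule: double the final consonant and add -um.
So wozlod → wozloddum.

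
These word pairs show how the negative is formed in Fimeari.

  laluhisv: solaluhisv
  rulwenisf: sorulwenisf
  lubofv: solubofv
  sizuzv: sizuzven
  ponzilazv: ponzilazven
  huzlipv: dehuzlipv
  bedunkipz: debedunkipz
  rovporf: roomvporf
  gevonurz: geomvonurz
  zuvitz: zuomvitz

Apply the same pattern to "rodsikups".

derodsikups

laluhisv and sizuzv both end in -v yet inflect differently (solaluhisv, sizuzven), so the final letter is not what conditions the rule; the second-to-last letter is.
"rodsikups" has second-to-last letter 'p'. The stems whose second-to-last letter is 'p' (huzlipv → dehuzlipv, bedunkipz → debedunkipz) add the prefix de-.
So rodsikups → derodsikups.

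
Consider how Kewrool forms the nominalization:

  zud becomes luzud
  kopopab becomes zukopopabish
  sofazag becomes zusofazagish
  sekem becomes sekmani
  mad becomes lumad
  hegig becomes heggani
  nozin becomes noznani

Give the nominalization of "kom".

lukom

hegig and sofazag both end in -g yet inflect differently (heggani, zusofazagish), so the final letter is not what conditions the rule; the number of vowels is.
"kom" has 1 vowel. The stems with 1 vowel (zud → luzud, mad → lumad) add the prefix lu-.
So kom → lukom.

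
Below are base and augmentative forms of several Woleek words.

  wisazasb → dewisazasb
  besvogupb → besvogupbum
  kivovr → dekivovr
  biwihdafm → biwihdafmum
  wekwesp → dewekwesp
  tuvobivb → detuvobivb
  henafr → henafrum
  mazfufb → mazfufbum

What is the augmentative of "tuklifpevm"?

detuklifpevm

mazfufb and wisazasb both end in -b yet inflect differently (mazfufbum, dewisazasb), so the final letter is not what conditions the rule; the second-to-last letter is.
"tuklifpevm" has second-to-last letter 'v'. The stems whose second-to-last letter is 'v' (tuvobivb → detuvobivb, kivovr → dekivovr) add the prefix de-.
The other pattern: stems whose second-to-last letter is 'f' or 'p' add -um.
So tuklifpevm → detuklifpevm.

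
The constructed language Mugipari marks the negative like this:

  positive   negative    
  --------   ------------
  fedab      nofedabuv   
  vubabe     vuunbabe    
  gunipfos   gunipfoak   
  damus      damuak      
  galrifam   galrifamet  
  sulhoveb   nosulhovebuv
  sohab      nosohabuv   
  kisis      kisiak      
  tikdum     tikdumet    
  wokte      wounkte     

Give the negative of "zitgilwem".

zitgilwemet

sulhoveb and vubabe both have last vowel 'e' yet inflect differently (nosulhovebuv, vuunbabe), so the last vowel is not what conditions the rule; the final letter is.
"zitgilwem" ends in -m. The stems ending in -m (galrifam → galrifamet, tikdum → tikdumet) add -et.
So zitgilwem → zitgilwemet.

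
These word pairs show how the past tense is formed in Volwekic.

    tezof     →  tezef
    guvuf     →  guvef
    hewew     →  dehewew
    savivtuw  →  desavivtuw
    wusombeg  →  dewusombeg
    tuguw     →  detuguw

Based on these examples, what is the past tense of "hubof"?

guvuf and savivtuw both have last vowel 'u' yet inflect differently (guvef, desavivtuw), so the last vowel is not what conditions the rule; the final letter is.
"hubof" ends in -f. The stems ending in -f (tezof → tezef, guvuf → guvef) change the last vowel to 'e'.
The other pattern: stems ending in -g or -w add the prefix de-.
So hubof → hubef.

hubef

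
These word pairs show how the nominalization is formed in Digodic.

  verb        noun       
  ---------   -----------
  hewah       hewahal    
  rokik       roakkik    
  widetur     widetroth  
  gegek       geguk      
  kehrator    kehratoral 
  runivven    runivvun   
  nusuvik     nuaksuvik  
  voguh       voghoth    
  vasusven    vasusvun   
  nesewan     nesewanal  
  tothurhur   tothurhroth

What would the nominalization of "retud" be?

retdoth

nusuvik and gegek both end in -k yet inflect differently (nuaksuvik, geguk), so the final letter is not what conditions the rule; the last vowel is.
"retud" has last vowel 'u'. The stems whose last vowel is 'u' (widetur → widetroth, voguh → voghoth, tothurhur → tothurhroth) delete the last vowel and add -oth.
So retud → retdoth.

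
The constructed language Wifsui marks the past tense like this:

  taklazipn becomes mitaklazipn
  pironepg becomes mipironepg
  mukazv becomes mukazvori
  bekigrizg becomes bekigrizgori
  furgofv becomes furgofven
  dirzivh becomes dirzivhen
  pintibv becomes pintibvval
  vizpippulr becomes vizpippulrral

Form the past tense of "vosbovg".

vosbovgen

pironepg and bekigrizg both end in -g yet inflect differently (mipironepg, bekigrizgori), so the final letter is not what conditions the rule; the second-to-last letter is.
"vosbovg" has second-to-last letter 'v'. The one such stem in the data (dirzivh → dirzivhen) adds -en, so the same rule applies.
The other patterns: stems whose second-to-last letter is 'p' add the prefix mi-; stems whose second-to-last letter is 'z' add -ori; stems whose second-to-last letter is 'b' or 'l' double the final consonant and add -al.
So vosbovg → vosbovgen.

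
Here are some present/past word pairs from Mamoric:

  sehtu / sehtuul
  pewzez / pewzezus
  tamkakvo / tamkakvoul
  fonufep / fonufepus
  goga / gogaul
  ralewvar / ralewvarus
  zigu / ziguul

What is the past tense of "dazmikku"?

goga and ralewvar both have last vowel 'a' yet inflect differently (gogaul, ralewvarus), so the last vowel is not what conditions the rule; whether the stem ends in a vowel or a consonant is.
"dazmikku" ends in a vowel. The stems ending in a vowel (sehtu → sehtuul, tamkakvo → tamkakvoul, zigu → ziguul) add -ul.
So dazmikku → dazmikkuul.

dazmikkuul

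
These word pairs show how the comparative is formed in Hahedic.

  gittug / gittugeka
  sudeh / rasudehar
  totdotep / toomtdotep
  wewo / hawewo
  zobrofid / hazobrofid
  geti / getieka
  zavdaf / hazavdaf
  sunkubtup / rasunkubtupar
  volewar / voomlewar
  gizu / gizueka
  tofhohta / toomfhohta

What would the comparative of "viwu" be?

viomwu

totdotep and sunkubtup both end in -p yet inflect differently (toomtdotep, rasunkubtupar), so the final letter is not what conditions the rule; the first letter is.
"viwu" begins with v-. The one such stem in the data (volewar → voomlewar) inserts -om- after the first vowel (as do tofhohta, totdotep), so the same rule applies.
So viwu → viomwu.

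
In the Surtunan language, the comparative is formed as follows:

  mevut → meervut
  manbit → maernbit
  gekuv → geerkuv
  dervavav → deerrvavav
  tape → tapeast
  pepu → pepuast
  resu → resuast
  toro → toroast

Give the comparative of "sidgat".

sierdgat

mevut and pepu both have last vowel 'u' yet inflect differently (meervut, pepuast), so the last vowel is not what conditions the rule; whether the stem ends in a vowel or a consonant is.
"sidgat" ends in a consonant. The stems ending in a consonant (mevut → meervut, manbit → maernbit, gekuv → geerkuv) insert -er- after the first vowel.
The other pattern: stems ending in a vowel add -ast.
So sidgat → sierdgat.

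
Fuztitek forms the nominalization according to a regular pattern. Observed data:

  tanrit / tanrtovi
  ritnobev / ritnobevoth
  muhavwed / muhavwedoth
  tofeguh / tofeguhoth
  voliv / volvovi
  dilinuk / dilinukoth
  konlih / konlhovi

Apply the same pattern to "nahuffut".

voliv and ritnobev both end in -v yet inflect differently (volvovi, ritnobevoth), so the final letter is not what conditions the rule; the last vowel is.
"nahuffut" has last vowel 'u'. The stems whose last vowel is 'u' (tofeguh → tofeguhoth, dilinuk → dilinukoth) add -oth.
The other pattern: stems whose last vowel is 'i' delete the last vowel and add -ovi.
So nahuffut → nahuffutoth.

nahuffutoth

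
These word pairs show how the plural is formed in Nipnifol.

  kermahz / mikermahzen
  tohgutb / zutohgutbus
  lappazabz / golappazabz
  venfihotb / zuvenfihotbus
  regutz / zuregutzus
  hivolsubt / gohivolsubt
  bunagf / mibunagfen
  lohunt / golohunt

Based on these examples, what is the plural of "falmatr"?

zufalmatrus

regutz and lappazabz both end in -z yet inflect differently (zuregutzus, golappazabz), so the final letter is not what conditions the rule; the second-to-last letter is.
"falmatr" has second-to-last letter 't'. The stems whose second-to-last letter is 't' (venfihotb → zuvenfihotbus, tohgutb → zutohgutbus, regutz → zuregutzus) add zu- … -us around the stem.
So falmatr → zufalmatrus.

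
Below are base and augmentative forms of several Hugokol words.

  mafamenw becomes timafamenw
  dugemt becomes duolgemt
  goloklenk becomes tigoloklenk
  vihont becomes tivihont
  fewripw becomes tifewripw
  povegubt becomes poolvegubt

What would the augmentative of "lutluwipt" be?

tilutluwipt

vihont and dugemt both end in -t yet inflect differently (tivihont, duolgemt), so the final letter is not what conditions the rule; the second-to-last letter is.
"lutluwipt" has second-to-last letter 'p'. The one such stem in the data (fewripw → tifewripw) adds the prefix ti-, so the same rule applies.
The other pattern: stems whose second-to-last letter is 'b' or 'm' insert -ol- after the first vowel.
So lutluwipt → tilutluwipt.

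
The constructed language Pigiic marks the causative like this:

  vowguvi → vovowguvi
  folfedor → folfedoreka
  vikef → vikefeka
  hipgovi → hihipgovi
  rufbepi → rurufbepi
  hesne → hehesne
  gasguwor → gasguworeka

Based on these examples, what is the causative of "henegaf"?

henegafeka

hesne and vikef both have last vowel 'e' yet inflect differently (hehesne, vikefeka), so the last vowel is not what conditions the rule; whether the stem ends in a vowel or a consonant is.
"henegaf" ends in a consonant. The stems ending in a consonant (vikef → vikefeka, folfedor → folfedoreka, gasguwor → gasguworeka) add -eka.
So henegaf → henegafeka.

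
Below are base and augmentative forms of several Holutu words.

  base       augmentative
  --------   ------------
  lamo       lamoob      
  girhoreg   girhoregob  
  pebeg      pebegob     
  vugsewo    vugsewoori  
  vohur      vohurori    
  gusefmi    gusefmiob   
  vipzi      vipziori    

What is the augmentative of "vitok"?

"vitok" begins with v-. The stems beginning with v- (vohur → vohurori, vugsewo → vugsewoori, vipzi → vipziori) add -ori.
The other pattern: stems beginning with g-, l- or p- add -ob.
So vitok → vitokori.

vitokori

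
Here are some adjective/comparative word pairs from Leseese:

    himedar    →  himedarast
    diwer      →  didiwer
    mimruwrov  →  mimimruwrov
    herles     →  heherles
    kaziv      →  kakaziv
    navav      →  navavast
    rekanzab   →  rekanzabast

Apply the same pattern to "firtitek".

navav and mimruwrov both end in -v yet inflect differently (navavast, mimimruwrov), so the final letter is not what conditions the rule; the last vowel is.
"firtitek" has last vowel 'e'. The stems whose last vowel is 'e' (diwer → didiwer, herles → heherles) repeat the first consonant+vowel as a prefix.
So firtitek → fifirtitek.

fifirtitek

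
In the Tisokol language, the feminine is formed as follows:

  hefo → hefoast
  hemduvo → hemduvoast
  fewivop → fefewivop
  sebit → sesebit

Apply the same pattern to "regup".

hefo and fewivop both have last vowel 'o' yet inflect differently (hefoast, fefewivop), so the last vowel is not what conditions the rule; whether the stem ends in a vowel or a consonant is.
"regup" ends in a consonant. The stems ending in a consonant (fewivop → fefewivop, sebit → sesebit) repeat the first consonant+vowel as a prefix.
So regup → reregup.

reregup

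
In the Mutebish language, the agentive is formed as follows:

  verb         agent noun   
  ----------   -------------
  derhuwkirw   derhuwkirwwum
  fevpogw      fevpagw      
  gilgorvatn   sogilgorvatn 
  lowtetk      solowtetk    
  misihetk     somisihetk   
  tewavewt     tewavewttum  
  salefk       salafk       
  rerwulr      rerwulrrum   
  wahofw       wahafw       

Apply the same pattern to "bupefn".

bupafn

salefk and misihetk both end in -k yet inflect differently (salafk, somisihetk), so the final letter is not what conditions the rule; the second-to-last letter is.
"bupefn" has second-to-last letter 'f'. The stems whose second-to-last letter is 'f' (salefk → salafk, wahofw → wahafw) change the last vowel to 'a'.
The other patterns: stems whose second-to-last letter is 't' add the prefix so-; stems whose second-to-last letter is 'l', 'r' or 'w' double the final consonant and add -um.
So bupefn → bupafn.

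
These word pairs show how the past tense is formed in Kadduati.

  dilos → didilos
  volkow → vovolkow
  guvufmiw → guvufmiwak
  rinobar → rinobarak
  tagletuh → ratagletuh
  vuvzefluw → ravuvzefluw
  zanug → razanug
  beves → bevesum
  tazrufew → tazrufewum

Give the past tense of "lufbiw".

volkow and guvufmiw both end in -w yet inflect differently (vovolkow, guvufmiwak), so the final letter is not what conditions the rule; the last vowel is.
"lufbiw" has last vowel 'i'. The one such stem in the data (guvufmiw → guvufmiwak) adds -ak, so the same rule applies.
The other patterns: stems whose last vowel is 'o' repeat the first consonant+vowel as a prefix; stems whose last vowel is 'u' add the prefix ra-; stems whose last vowel is 'e' add -um.
So lufbiw → lufbiwak.

lufbiwak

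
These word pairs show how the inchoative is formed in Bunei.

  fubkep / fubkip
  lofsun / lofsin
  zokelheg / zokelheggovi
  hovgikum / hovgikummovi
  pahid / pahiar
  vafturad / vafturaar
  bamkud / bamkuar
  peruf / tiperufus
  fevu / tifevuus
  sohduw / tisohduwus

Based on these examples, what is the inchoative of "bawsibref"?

tibawsibrefus

"bawsibref" ends in -f. The one such stem in the data (peruf → tiperufus) adds ti- … -us around the stem, so the same rule applies.
So bawsibref → tibawsibrefus.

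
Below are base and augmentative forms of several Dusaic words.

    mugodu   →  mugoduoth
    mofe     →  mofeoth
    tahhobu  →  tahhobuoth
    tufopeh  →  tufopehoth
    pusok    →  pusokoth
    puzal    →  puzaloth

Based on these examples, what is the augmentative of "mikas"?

Every pair shown (mugodu → mugoduoth, mofe → mofeoth, tahhobu → tahhobuoth, …) follows the same rule: add -oth.
So mikas → mikasoth.

mikasoth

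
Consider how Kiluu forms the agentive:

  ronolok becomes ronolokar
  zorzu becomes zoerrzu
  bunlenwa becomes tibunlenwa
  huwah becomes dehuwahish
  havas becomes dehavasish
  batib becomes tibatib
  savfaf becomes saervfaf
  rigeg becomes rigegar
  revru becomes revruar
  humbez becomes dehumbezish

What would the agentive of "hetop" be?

dehetopish

revru and zorzu both end in -u yet inflect differently (revruar, zoerrzu), so the final letter is not what conditions the rule; the first letter is.
"hetop" begins with h-. The stems beginning with h- (havas → dehavasish, humbez → dehumbezish, huwah → dehuwahish) add de- … -ish around the stem.
So hetop → dehetopish.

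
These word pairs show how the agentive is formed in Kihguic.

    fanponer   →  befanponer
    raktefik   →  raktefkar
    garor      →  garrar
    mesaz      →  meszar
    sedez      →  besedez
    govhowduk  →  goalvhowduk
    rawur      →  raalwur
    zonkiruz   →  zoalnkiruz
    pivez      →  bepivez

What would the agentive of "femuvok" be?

zonkiruz and pivez both end in -z yet inflect differently (zoalnkiruz, bepivez), so the final letter is not what conditions the rule; the last vowel is.
"femuvok" has last vowel 'o'. The one such stem in the data (garor → garrar) deletes the last vowel and adds -ar (as do mesaz, raktefik), so the same rule applies.
So femuvok → femuvkar.

femuvkar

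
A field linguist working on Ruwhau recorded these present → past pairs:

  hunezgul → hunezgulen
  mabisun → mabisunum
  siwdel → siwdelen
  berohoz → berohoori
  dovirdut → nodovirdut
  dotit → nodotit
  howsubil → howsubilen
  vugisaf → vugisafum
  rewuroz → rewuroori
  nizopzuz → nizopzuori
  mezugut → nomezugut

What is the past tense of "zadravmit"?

nozadravmit

hunezgul and nizopzuz both have last vowel 'u' yet inflect differently (hunezgulen, nizopzuori), so the last vowel is not what conditions the rule; the final letter is.
"zadravmit" ends in -t. The stems ending in -t (dotit → nodotit, mezugut → nomezugut, dovirdut → nodovirdut) add the prefix no-.
So zadravmit → nozadravmit.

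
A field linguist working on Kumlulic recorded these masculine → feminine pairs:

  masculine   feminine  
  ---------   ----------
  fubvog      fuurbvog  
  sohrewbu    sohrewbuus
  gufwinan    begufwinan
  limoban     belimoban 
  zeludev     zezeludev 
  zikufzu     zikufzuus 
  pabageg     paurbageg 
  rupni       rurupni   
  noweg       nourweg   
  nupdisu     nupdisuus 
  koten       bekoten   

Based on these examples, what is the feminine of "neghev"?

noweg and koten both have last vowel 'e' yet inflect differently (nourweg, bekoten), so the last vowel is not what conditions the rule; the final letter is.
"neghev" ends in -v. The one such stem in the data (zeludev → zezeludev) repeats the first consonant+vowel as a prefix (as does rupni), so the same rule applies.
So neghev → neneghev.

neneghev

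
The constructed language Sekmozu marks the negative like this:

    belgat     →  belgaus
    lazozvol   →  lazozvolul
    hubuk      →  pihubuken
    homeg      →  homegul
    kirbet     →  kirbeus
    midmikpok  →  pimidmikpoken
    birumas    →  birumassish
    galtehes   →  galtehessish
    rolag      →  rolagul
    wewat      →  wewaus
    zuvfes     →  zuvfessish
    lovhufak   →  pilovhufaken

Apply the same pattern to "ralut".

lovhufak and wewat both have last vowel 'a' yet inflect differently (pilovhufaken, wewaus), so the last vowel is not what conditions the rule; the final letter is.
"ralut" ends in -t. The stems ending in -t (wewat → wewaus, kirbet → kirbeus, belgat → belgaus) drop the final letter and add -us.
So ralut → raluus.

raluus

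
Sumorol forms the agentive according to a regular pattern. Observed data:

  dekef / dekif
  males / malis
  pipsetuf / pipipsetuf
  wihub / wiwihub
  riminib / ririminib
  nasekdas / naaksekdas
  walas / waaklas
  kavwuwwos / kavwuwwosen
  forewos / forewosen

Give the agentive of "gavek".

dekef and pipsetuf both end in -f yet inflect differently (dekif, pipipsetuf), so the final letter is not what conditions the rule; the last vowel is.
"gavek" has last vowel 'e'. The stems whose last vowel is 'e' (dekef → dekif, males → malis) change the last vowel to 'i'.
The other patterns: stems whose last vowel is 'i' or 'u' repeat the first consonant+vowel as a prefix; stems whose last vowel is 'a' insert -ak- after the first vowel; stems whose last vowel is 'o' add -en.
So gavek → gavik.

gavik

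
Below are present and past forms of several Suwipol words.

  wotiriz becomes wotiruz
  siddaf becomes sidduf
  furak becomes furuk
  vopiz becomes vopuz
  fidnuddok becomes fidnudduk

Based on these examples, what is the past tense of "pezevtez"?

Every pair shown (wotiriz → wotiruz, siddaf → sidduf, furak → furuk, …) follows the same rule: change the last vowel to 'u'.
So pezevtez → pezevtuz.

pezevtuz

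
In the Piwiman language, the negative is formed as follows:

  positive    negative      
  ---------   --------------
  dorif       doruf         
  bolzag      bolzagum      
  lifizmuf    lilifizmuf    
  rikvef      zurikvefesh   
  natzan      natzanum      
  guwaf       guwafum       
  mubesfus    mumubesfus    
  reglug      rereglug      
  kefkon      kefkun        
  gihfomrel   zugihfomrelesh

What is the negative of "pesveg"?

guwaf and rikvef both end in -f yet inflect differently (guwafum, zurikvefesh), so the final letter is not what conditions the rule; the last vowel is.
"pesveg" has last vowel 'e'. The stems whose last vowel is 'e' (rikvef → zurikvefesh, gihfomrel → zugihfomrelesh) add zu- … -esh around the stem.
The other patterns: stems whose last vowel is 'a' add -um; stems whose last vowel is 'u' repeat the first consonant+vowel as a prefix; stems whose last vowel is 'i' or 'o' change the last vowel to 'u'.
So pesveg → zupesvegesh.

zupesvegesh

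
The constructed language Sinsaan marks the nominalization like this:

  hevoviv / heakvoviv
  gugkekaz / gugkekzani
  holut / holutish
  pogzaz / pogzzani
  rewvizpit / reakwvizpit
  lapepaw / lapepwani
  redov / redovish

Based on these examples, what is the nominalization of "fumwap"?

"fumwap" has last vowel 'a'. The stems whose last vowel is 'a' (lapepaw → lapepwani, pogzaz → pogzzani, gugkekaz → gugkekzani) delete the last vowel and add -ani.
So fumwap → fumwpani.

fumwpani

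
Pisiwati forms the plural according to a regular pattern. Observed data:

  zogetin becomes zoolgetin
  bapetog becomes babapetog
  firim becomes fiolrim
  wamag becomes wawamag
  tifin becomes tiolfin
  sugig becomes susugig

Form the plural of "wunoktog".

wuwunoktog

sugig and zogetin both have last vowel 'i' yet inflect differently (susugig, zoolgetin), so the last vowel is not what conditions the rule; the final letter is.
"wunoktog" ends in -g. The stems ending in -g (sugig → susugig, wamag → wawamag, bapetog → babapetog) repeat the first consonant+vowel as a prefix.
So wunoktog → wuwunoktog.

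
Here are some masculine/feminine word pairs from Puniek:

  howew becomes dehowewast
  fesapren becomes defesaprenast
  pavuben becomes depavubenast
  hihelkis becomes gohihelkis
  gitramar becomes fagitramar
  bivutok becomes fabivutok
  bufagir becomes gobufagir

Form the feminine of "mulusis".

bufagir and gitramar both end in -r yet inflect differently (gobufagir, fagitramar), so the final letter is not what conditions the rule; the last vowel is.
"mulusis" has last vowel 'i'. The stems whose last vowel is 'i' (hihelkis → gohihelkis, bufagir → gobufagir) add the prefix go-.
So mulusis → gomulusis.

gomulusis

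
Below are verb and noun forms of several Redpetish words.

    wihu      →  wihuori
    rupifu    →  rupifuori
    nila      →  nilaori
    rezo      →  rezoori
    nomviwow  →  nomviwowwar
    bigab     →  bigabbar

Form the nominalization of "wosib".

wosibbar

"wosib" ends in a consonant. The stems ending in a consonant (nomviwow → nomviwowwar, bigab → bigabbar) double the final consonant and add -ar.
So wosib → wosibbar.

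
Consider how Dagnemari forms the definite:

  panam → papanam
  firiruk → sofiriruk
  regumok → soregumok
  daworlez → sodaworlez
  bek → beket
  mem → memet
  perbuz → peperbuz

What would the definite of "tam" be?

tamet

mem and panam both end in -m yet inflect differently (memet, papanam), so the final letter is not what conditions the rule; the number of vowels is.
"tam" has 1 vowel. The stems with 1 vowel (mem → memet, bek → beket) add -et.
So tam → tamet.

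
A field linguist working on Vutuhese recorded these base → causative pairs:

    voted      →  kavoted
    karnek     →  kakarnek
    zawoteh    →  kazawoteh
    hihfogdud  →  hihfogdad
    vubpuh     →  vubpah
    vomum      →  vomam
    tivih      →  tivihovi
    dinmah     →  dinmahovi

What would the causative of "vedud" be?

vedad

voted and hihfogdud both end in -d yet inflect differently (kavoted, hihfogdad), so the final letter is not what conditions the rule; the last vowel is.
"vedud" has last vowel 'u'. The stems whose last vowel is 'u' (hihfogdud → hihfogdad, vubpuh → vubpah, vomum → vomam) change the last vowel to 'a'.
The other patterns: stems whose last vowel is 'e' add the prefix ka-; stems whose last vowel is 'a' or 'i' add -ovi.
So vedud → vedad.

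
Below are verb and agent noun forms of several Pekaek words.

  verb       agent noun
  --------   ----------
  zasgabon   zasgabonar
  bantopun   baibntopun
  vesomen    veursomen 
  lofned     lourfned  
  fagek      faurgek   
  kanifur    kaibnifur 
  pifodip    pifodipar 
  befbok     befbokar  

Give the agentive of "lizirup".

"lizirup" has last vowel 'u'. The stems whose last vowel is 'u' (kanifur → kaibnifur, bantopun → baibntopun) insert -ib- after the first vowel.
So lizirup → liibzirup.

liibzirup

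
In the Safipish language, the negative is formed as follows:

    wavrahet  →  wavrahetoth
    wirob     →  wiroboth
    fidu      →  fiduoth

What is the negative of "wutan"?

Every pair shown (wavrahet → wavrahetoth, wirob → wiroboth, fidu → fiduoth) follows the same rule: add -oth.
So wutan → wutanoth.

wutanoth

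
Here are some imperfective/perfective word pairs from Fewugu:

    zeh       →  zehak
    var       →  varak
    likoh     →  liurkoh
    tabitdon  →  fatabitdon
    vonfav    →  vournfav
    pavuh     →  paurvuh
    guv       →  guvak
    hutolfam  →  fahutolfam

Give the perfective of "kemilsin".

zeh and pavuh both end in -h yet inflect differently (zehak, paurvuh), so the final letter is not what conditions the rule; the number of vowels is.
"kemilsin" has 3 vowels. The stems with 3 vowels (hutolfam → fahutolfam, tabitdon → fatabitdon) add the prefix fa-.
So kemilsin → fakemilsin.

fakemilsin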